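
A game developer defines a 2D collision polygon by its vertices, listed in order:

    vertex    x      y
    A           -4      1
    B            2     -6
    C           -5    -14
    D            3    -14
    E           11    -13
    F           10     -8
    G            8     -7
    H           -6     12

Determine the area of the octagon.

Σ = (22) + (-58) + (112) + (115) + (42) + (-6) + (54) + (42) = 323
Area = |Σ|/2 = 161.5.

161.5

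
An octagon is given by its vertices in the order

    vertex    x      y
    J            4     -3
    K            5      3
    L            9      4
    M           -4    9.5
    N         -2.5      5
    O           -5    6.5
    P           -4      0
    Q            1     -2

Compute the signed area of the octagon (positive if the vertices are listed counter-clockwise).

Σ = (27) + (-7) + (101.5) + (3.75) + (8.75) + (26) + (8) + (5) = 173
Signed area = Σ/2 = 86.5 (positive ⇒ counter-clockwise traversal).

86.5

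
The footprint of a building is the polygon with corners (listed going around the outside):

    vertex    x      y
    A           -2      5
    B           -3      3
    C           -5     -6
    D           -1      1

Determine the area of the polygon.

14

Apply the shoelace formula: 2A = Σ (x_i·y_{i+1} − x_{i+1}·y_i), indices taken mod 4.
Σ = (9) + (33) + (-11) + (-3) = 28
Area = |Σ|/2 = 14.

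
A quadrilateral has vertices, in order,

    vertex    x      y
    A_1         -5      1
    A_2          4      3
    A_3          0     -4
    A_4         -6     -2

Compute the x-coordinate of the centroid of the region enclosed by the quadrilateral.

-11/9

Apply the shoelace (surveyor's) formula. First the cross-terms c_i = x_i·y_{i+1} − x_{i+1}·y_i:
  -19, -16, -24, -16  ⇒  2A = -75, A = -37.5.
Then Σ (x_i + x_{i+1})·c_i = 275, so x̄ = 275 / (6·(-37.5)) = -11/9.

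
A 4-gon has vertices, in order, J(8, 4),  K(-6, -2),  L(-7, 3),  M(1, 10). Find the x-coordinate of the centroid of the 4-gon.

Apply the shoelace (surveyor's) formula. First the cross-terms c_i = x_i·y_{i+1} − x_{i+1}·y_i:
  8, -32, -73, -76  ⇒  2A = -173, A = -86.5.
Then Σ (x_i + x_{i+1})·c_i = 186, so x̄ = 186 / (6·(-86.5)) = -62/173.

-62/173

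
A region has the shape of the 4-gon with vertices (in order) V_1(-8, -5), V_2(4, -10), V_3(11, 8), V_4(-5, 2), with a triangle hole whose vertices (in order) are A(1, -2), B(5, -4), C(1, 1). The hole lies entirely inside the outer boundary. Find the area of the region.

166.5

Outer boundary:
Apply the shoelace formula: 2A = Σ (x_i·y_{i+1} − x_{i+1}·y_i), indices taken mod 4.
Cross-terms: 100, 142, 62, 41  ⇒  Σ = 345
Area = |Σ|/2 = 172.5.
Hole:
Apply the shoelace (surveyor's) formula: 2A = Σ (x_i·y_{i+1} − x_{i+1}·y_i), indices taken mod 3.
Cross-terms: 6, 9, -3  ⇒  Σ = 12
Area = |Σ|/2 = 6.
Net area = 172.5 − 6 = 166.5.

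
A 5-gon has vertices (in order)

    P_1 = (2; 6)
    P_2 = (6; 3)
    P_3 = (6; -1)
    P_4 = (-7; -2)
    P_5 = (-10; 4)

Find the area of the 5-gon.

94.5

Apply the shoelace (surveyor's) formula: 2A = Σ (x_i·y_{i+1} − x_{i+1}·y_i), indices taken mod 5.
Cross-terms: -30, -24, -19, -48, -68  ⇒  Σ = -189
Area = |Σ|/2 = 94.5.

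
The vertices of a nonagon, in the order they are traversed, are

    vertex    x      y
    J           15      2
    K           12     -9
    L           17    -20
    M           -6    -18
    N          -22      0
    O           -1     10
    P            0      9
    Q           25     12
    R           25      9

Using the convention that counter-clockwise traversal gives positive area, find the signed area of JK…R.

-841

Apply the shoelace (surveyor's) formula: 2A = Σ (x_i·y_{i+1} − x_{i+1}·y_i), indices taken mod 9.
Cross-terms: -159, -87, -426, -396, -220, -9, -225, -75, -85  ⇒  Σ = -1682
Signed area = Σ/2 = -841 (negative ⇒ clockwise traversal).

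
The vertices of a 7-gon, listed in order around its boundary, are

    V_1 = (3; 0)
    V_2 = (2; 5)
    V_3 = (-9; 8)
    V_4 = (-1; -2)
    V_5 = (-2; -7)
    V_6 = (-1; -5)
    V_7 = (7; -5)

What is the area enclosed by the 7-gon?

81.5

Apply the surveyor's formula: 2A = Σ (x_i·y_{i+1} − x_{i+1}·y_i), indices taken mod 7.
V_1→V_2: (3)(5) − (2)(0) = 15
V_2→V_3: (2)(8) − (-9)(5) = 61
V_3→V_4: (-9)(-2) − (-1)(8) = 26
V_4→V_5: (-1)(-7) − (-2)(-2) = 3
V_5→V_6: (-2)(-5) − (-1)(-7) = 3
V_6→V_7: (-1)(-5) − (7)(-5) = 40
V_7→V_1: (7)(0) − (3)(-5) = 15
Σ = 163
Area = |Σ|/2 = 81.5.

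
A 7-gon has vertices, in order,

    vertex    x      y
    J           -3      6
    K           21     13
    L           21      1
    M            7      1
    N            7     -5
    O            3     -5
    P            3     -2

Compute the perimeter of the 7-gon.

|JK| = √((24)² + (7)²) = √625 = 25
|KL| = √((0)² + (-12)²) = √144 = 12
|LM| = √((-14)² + (0)²) = √196 = 14
|MN| = √((0)² + (-6)²) = √36 = 6
|NO| = √((-4)² + (0)²) = √16 = 4
|OP| = √((0)² + (3)²) = √9 = 3
|PJ| = √((-6)² + (8)²) = √100 = 10
Perimeter = 25 + 12 + 14 + 6 + 4 + 3 + 10 = 74.

74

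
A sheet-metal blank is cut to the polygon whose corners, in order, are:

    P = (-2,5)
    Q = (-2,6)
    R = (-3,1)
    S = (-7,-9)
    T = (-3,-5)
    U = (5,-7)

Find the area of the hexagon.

Cross-terms: -2, 16, 34, 8, 46, 11  ⇒  Σ = 113
Area = |Σ|/2 = 56.5.

56.5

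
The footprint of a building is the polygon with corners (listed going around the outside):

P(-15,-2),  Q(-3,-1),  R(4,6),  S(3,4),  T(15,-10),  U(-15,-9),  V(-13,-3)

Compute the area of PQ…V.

P→Q: (-15)(-1) − (-3)(-2) = 9
Q→R: (-3)(6) − (4)(-1) = -14
R→S: (4)(4) − (3)(6) = -2
S→T: (3)(-10) − (15)(4) = -90
T→U: (15)(-9) − (-15)(-10) = -285
U→V: (-15)(-3) − (-13)(-9) = -72
V→P: (-13)(-2) − (-15)(-3) = -19
Σ = -473
Area = |Σ|/2 = 236.5.

236.5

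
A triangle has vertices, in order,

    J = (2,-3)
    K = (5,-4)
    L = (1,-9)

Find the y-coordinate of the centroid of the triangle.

Apply the surveyor's formula. First the cross-terms c_i = x_i·y_{i+1} − x_{i+1}·y_i:
  7, -41, 15  ⇒  2A = -19, A = -9.5.
Then Σ (y_i + y_{i+1})·c_i = 304, so ȳ = 304 / (6·(-9.5)) = -16/3.

-16/3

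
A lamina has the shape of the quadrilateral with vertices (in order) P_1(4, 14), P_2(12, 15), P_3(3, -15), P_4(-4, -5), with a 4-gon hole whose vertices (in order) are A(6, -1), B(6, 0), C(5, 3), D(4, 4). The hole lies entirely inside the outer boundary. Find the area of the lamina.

220

Outer boundary:
Σ = (-108) + (-225) + (-75) + (-36) = -444
Area = |Σ|/2 = 222.
Hole:
Cross-terms: 6, 18, 8, -28  ⇒  Σ = 4
Area = |Σ|/2 = 2.
Net area = 222 − 2 = 220.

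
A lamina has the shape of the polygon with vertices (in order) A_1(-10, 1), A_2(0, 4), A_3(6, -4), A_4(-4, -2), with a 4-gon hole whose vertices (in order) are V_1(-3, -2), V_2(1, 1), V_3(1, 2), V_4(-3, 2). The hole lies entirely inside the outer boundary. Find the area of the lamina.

48

Outer boundary:
Cross-terms: -40, -24, -28, -24  ⇒  Σ = -116
Area = |Σ|/2 = 58.
Hole:
Apply the surveyor's formula: 2A = Σ (x_i·y_{i+1} − x_{i+1}·y_i), indices taken mod 4.
Cross-terms: -1, 1, 8, 12  ⇒  Σ = 20
Area = |Σ|/2 = 10.
Net area = 58 − 10 = 48.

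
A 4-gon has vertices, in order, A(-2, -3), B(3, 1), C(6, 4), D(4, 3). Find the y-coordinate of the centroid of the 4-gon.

Apply the shoelace formula. First the cross-terms c_i = x_i·y_{i+1} − x_{i+1}·y_i:
  7, 6, 2, -6  ⇒  2A = 9, A = 4.5.
Then Σ (y_i + y_{i+1})·c_i = 30, so ȳ = 30 / (6·4.5) = 10/9.

10/9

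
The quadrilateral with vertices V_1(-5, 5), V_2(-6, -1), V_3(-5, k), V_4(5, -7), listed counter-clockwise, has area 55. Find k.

Write out the shoelace sum; only the two edges meeting at V_3 involve k:
2·Area = [((-6)·k − (-5)·(-1)) + ((-5)·(-7) − 5·k)] + 25
       = -11·k + 55 = 110
⇒ k = -5.

-5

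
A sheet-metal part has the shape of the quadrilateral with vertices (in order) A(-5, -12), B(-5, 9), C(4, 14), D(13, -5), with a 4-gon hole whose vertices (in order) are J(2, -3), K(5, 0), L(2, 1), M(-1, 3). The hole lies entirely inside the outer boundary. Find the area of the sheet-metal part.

285

Outer boundary:
Apply Gauss's area formula: 2A = Σ (x_i·y_{i+1} − x_{i+1}·y_i), indices taken mod 4.
Cross-terms: -105, -106, -202, -181  ⇒  Σ = -594
Area = |Σ|/2 = 297.
Hole:
Apply the shoelace (surveyor's) formula: 2A = Σ (x_i·y_{i+1} − x_{i+1}·y_i), indices taken mod 4.
Cross-terms: 15, 5, 7, -3  ⇒  Σ = 24
Area = |Σ|/2 = 12.
Net area = 297 − 12 = 285.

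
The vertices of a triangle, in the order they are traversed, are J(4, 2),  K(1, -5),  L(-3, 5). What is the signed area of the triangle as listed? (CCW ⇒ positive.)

Apply Gauss's area formula: 2A = Σ (x_i·y_{i+1} − x_{i+1}·y_i), indices taken mod 3.
J→K: (4)(-5) − (1)(2) = -22
K→L: (1)(5) − (-3)(-5) = -10
L→J: (-3)(2) − (4)(5) = -26
Σ = -58
Signed area = Σ/2 = -29 (negative ⇒ clockwise traversal).

-29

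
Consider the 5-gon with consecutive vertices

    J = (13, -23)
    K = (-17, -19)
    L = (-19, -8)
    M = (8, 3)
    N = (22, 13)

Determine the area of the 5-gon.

746.5

Apply Gauss's area formula: 2A = Σ (x_i·y_{i+1} − x_{i+1}·y_i), indices taken mod 5.
Σ = (-638) + (-225) + (7) + (38) + (-675) = -1493
Area = |Σ|/2 = 746.5.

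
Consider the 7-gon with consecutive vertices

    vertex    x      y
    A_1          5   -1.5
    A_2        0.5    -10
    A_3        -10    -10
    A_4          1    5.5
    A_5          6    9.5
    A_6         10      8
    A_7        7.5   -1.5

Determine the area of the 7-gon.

174.25

Apply Gauss's area formula: 2A = Σ (x_i·y_{i+1} − x_{i+1}·y_i), indices taken mod 7.
Σ = (-49.25) + (-105) + (-45) + (-23.5) + (-47) + (-75) + (-3.75) = -348.5
Area = |Σ|/2 = 174.25.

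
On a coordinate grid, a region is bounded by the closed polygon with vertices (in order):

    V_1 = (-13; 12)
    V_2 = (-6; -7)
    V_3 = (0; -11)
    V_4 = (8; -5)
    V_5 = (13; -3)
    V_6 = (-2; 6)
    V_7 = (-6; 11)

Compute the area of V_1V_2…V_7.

257.5

Cross-terms: 163, 66, 88, 41, 72, 14, 71  ⇒  Σ = 515
Area = |Σ|/2 = 257.5.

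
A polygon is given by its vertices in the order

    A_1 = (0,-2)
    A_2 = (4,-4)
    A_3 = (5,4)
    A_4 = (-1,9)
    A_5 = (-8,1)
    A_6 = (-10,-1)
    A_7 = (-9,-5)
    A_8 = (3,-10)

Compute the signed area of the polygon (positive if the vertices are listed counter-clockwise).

161

Apply the shoelace formula: 2A = Σ (x_i·y_{i+1} − x_{i+1}·y_i), indices taken mod 8.
Cross-terms: 8, 36, 49, 71, 18, 41, 105, -6  ⇒  Σ = 322
Signed area = Σ/2 = 161 (positive ⇒ counter-clockwise traversal).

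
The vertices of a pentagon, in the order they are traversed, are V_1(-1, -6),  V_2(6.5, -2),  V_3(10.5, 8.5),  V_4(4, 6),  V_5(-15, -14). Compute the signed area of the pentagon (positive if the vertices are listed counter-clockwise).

Σ = (41) + (76.25) + (29) + (34) + (76) = 256.25
Signed area = Σ/2 = 128.125 (positive ⇒ counter-clockwise traversal).

128.125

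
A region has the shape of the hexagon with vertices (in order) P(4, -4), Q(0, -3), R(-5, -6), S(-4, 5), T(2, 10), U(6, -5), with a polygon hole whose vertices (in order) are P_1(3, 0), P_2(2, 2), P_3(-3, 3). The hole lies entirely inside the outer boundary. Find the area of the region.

Outer boundary:
Σ = (-12) + (-15) + (-49) + (-50) + (-70) + (-4) = -200
Area = |Σ|/2 = 100.
Hole:
Apply the shoelace formula: 2A = Σ (x_i·y_{i+1} − x_{i+1}·y_i), indices taken mod 3.
Σ = (6) + (12) + (-9) = 9
Area = |Σ|/2 = 4.5.
Net area = 100 − 4.5 = 95.5.

95.5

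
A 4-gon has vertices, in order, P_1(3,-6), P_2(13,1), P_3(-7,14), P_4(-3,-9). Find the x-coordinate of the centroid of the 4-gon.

23/21

Apply Gauss's area formula. First the cross-terms c_i = x_i·y_{i+1} − x_{i+1}·y_i:
  81, 189, 105, 45  ⇒  2A = 420, A = 210.
Then Σ (x_i + x_{i+1})·c_i = 1380, so x̄ = 1380 / (6·210) = 23/21.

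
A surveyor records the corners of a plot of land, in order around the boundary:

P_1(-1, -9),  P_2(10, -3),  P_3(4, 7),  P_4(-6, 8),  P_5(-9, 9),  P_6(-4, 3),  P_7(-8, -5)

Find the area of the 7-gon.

P_1→P_2: (-1)(-3) − (10)(-9) = 93
P_2→P_3: (10)(7) − (4)(-3) = 82
P_3→P_4: (4)(8) − (-6)(7) = 74
P_4→P_5: (-6)(9) − (-9)(8) = 18
P_5→P_6: (-9)(3) − (-4)(9) = 9
P_6→P_7: (-4)(-5) − (-8)(3) = 44
P_7→P_1: (-8)(-9) − (-1)(-5) = 67
Σ = 387
Area = |Σ|/2 = 193.5.

193.5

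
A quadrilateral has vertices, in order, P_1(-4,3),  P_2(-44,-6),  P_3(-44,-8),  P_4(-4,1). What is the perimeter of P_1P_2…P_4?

86

|P_1P_2| = √((-40)² + (-9)²) = √1681 = 41
|P_2P_3| = √((0)² + (-2)²) = √4 = 2
|P_3P_4| = √((40)² + (9)²) = √1681 = 41
|P_4P_1| = √((0)² + (2)²) = √4 = 2
Perimeter = 41 + 2 + 41 + 2 = 86.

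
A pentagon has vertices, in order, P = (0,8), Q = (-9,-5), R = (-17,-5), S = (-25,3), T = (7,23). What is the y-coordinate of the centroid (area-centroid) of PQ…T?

1066/171

Apply the shoelace formula. First the cross-terms c_i = x_i·y_{i+1} − x_{i+1}·y_i:
  72, -40, -176, -596, 56  ⇒  2A = -684, A = -342.
Then Σ (y_i + y_{i+1})·c_i = -12792, so ȳ = -12792 / (6·(-342)) = 1066/171.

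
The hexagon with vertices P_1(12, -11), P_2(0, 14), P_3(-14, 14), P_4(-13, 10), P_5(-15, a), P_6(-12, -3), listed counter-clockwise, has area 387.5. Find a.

The doubled signed area Σ (x_i y_{i+1} − x_{i+1} y_i) is linear in a.
With a=0 it equals 769; the coefficient of a is -1 (from the two edges through P_5).
So -1·a + 769 = 2·387.5 = 775 ⇒ a = -6.

-6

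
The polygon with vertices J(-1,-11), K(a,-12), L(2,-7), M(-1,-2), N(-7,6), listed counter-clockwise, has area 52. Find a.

The doubled signed area Σ (x_i y_{i+1} − x_{i+1} y_i) is linear in a.
With a=0 it equals 88; the coefficient of a is 4 (from the two edges through K).
So 4·a + 88 = 2·52 = 104 ⇒ a = 4.

4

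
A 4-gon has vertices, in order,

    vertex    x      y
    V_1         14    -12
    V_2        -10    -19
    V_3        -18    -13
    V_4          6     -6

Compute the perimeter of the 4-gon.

|V_1V_2| = √((-24)² + (-7)²) = √625 = 25
|V_2V_3| = √((-8)² + (6)²) = √100 = 10
|V_3V_4| = √((24)² + (7)²) = √625 = 25
|V_4V_1| = √((8)² + (-6)²) = √100 = 10
Perimeter = 25 + 10 + 25 + 10 = 70.

70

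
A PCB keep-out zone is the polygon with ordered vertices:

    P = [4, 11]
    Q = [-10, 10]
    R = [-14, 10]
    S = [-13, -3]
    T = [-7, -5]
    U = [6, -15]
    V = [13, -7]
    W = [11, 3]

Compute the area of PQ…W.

459.5

Σ = (150) + (40) + (172) + (44) + (135) + (153) + (116) + (109) = 919
Area = |Σ|/2 = 459.5.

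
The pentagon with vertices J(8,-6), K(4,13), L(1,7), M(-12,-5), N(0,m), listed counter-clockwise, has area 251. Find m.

-14

The doubled signed area Σ (x_i y_{i+1} − x_{i+1} y_i) is linear in m.
With m=0 it equals 222; the coefficient of m is -20 (from the two edges through N).
So -20·m + 222 = 2·251 = 502 ⇒ m = -14.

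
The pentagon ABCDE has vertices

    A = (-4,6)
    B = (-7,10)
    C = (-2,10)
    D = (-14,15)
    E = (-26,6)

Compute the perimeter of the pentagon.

60

|AB| = √((-3)² + (4)²) = √25 = 5
|BC| = √((5)² + (0)²) = √25 = 5
|CD| = √((-12)² + (5)²) = √169 = 13
|DE| = √((-12)² + (-9)²) = √225 = 15
|EA| = √((22)² + (0)²) = √484 = 22
Perimeter = 5 + 5 + 13 + 15 + 22 = 60.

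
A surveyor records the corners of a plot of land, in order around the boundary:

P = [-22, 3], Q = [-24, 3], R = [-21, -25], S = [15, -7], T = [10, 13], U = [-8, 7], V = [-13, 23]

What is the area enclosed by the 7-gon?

Apply the shoelace (surveyor's) formula: 2A = Σ (x_i·y_{i+1} − x_{i+1}·y_i), indices taken mod 7.
Σ = (6) + (663) + (522) + (265) + (174) + (-93) + (467) = 2004
Area = |Σ|/2 = 1002.

1002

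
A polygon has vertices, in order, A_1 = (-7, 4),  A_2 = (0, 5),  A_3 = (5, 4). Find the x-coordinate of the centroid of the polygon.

-2/3

Apply the shoelace (surveyor's) formula. First the cross-terms c_i = x_i·y_{i+1} − x_{i+1}·y_i:
  -35, -25, 48  ⇒  2A = -12, A = -6.
Then Σ (x_i + x_{i+1})·c_i = 24, so x̄ = 24 / (6·(-6)) = -2/3.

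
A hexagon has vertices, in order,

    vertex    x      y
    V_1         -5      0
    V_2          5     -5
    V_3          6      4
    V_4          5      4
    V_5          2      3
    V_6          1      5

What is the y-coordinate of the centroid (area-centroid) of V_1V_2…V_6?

Apply the shoelace formula. First the cross-terms c_i = x_i·y_{i+1} − x_{i+1}·y_i:
  25, 50, 4, 7, 7, 25  ⇒  2A = 118, A = 59.
Then Σ (y_i + y_{i+1})·c_i = 87, so ȳ = 87 / (6·59) = 29/118.

29/118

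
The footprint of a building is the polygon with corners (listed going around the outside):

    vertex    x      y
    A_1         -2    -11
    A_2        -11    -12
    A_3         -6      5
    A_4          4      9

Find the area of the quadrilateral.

162

Apply the shoelace formula: 2A = Σ (x_i·y_{i+1} − x_{i+1}·y_i), indices taken mod 4.
Σ = (-97) + (-127) + (-74) + (-26) = -324
Area = |Σ|/2 = 162.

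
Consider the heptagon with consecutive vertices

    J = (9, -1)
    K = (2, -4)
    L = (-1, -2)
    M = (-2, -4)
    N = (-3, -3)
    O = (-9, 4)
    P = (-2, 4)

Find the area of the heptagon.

Apply Gauss's area formula: 2A = Σ (x_i·y_{i+1} − x_{i+1}·y_i), indices taken mod 7.
Σ = (-34) + (-8) + (0) + (-6) + (-39) + (-28) + (-34) = -149
Area = |Σ|/2 = 74.5.

74.5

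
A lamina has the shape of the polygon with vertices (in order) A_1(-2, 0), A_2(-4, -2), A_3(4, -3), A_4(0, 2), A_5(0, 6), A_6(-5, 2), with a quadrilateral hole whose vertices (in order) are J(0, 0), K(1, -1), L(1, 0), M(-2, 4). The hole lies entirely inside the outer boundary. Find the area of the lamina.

Outer boundary:
Apply Gauss's area formula: 2A = Σ (x_i·y_{i+1} − x_{i+1}·y_i), indices taken mod 6.
A_1→A_2: (-2)(-2) − (-4)(0) = 4
A_2→A_3: (-4)(-3) − (4)(-2) = 20
A_3→A_4: (4)(2) − (0)(-3) = 8
A_4→A_5: (0)(6) − (0)(2) = 0
A_5→A_6: (0)(2) − (-5)(6) = 30
A_6→A_1: (-5)(0) − (-2)(2) = 4
Σ = 66
Area = |Σ|/2 = 33.
Hole:
Σ = (0) + (1) + (4) + (0) = 5
Area = |Σ|/2 = 2.5.
Net area = 33 − 2.5 = 30.5.

30.5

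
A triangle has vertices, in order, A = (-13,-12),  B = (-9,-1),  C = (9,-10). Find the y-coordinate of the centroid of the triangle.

Apply the shoelace formula. First the cross-terms c_i = x_i·y_{i+1} − x_{i+1}·y_i:
  -95, 99, -238  ⇒  2A = -234, A = -117.
Then Σ (y_i + y_{i+1})·c_i = 5382, so ȳ = 5382 / (6·(-117)) = -23/3.

-23/3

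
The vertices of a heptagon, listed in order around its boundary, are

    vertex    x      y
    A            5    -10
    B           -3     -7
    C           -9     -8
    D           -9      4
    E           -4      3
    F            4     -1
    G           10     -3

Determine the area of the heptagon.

Apply the shoelace (surveyor's) formula: 2A = Σ (x_i·y_{i+1} − x_{i+1}·y_i), indices taken mod 7.
Σ = (-65) + (-39) + (-108) + (-11) + (-8) + (-2) + (-85) = -318
Area = |Σ|/2 = 159.

159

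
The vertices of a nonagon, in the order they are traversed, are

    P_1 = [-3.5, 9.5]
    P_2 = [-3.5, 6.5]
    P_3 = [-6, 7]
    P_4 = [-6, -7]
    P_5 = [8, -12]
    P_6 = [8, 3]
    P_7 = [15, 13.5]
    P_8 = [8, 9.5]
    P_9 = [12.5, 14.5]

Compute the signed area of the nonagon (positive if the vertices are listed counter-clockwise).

Apply the surveyor's formula: 2A = Σ (x_i·y_{i+1} − x_{i+1}·y_i), indices taken mod 9.
Σ = (10.5) + (14.5) + (84) + (128) + (120) + (63) + (34.5) + (-2.75) + (169.5) = 621.25
Signed area = Σ/2 = 310.625 (positive ⇒ counter-clockwise traversal).

310.625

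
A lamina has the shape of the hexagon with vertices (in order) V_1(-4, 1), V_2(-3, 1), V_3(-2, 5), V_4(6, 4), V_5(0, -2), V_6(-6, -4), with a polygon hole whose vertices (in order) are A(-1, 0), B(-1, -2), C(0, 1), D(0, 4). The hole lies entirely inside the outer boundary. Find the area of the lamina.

46.5

Outer boundary:
Apply the shoelace (surveyor's) formula: 2A = Σ (x_i·y_{i+1} − x_{i+1}·y_i), indices taken mod 6.
Cross-terms: -1, -13, -38, -12, -12, -22  ⇒  Σ = -98
Area = |Σ|/2 = 49.
Hole:
Apply the surveyor's formula: 2A = Σ (x_i·y_{i+1} − x_{i+1}·y_i), indices taken mod 4.
A→B: (-1)(-2) − (-1)(0) = 2
B→C: (-1)(1) − (0)(-2) = -1
C→D: (0)(4) − (0)(1) = 0
D→A: (0)(0) − (-1)(4) = 4
Σ = 5
Area = |Σ|/2 = 2.5.
Net area = 49 − 2.5 = 46.5.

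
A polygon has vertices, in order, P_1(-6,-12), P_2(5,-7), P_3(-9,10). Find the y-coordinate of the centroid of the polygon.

Apply Gauss's area formula. First the cross-terms c_i = x_i·y_{i+1} − x_{i+1}·y_i:
  102, -13, 168  ⇒  2A = 257, A = 128.5.
Then Σ (y_i + y_{i+1})·c_i = -2313, so ȳ = -2313 / (6·128.5) = -3.

-3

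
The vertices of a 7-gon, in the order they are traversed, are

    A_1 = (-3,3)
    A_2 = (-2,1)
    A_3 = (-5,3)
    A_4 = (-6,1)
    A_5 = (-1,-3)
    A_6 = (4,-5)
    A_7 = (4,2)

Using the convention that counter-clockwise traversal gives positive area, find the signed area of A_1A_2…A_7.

48.5

Apply the surveyor's formula: 2A = Σ (x_i·y_{i+1} − x_{i+1}·y_i), indices taken mod 7.
Cross-terms: 3, -1, 13, 19, 17, 28, 18  ⇒  Σ = 97
Signed area = Σ/2 = 48.5 (positive ⇒ counter-clockwise traversal).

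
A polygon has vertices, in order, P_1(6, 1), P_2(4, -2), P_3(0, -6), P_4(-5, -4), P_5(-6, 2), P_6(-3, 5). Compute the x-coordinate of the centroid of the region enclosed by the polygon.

Apply the shoelace (surveyor's) formula. First the cross-terms c_i = x_i·y_{i+1} − x_{i+1}·y_i:
  -16, -24, -30, -34, -24, -33  ⇒  2A = -161, A = -80.5.
Then Σ (x_i + x_{i+1})·c_i = 385, so x̄ = 385 / (6·(-80.5)) = -55/69.

-55/69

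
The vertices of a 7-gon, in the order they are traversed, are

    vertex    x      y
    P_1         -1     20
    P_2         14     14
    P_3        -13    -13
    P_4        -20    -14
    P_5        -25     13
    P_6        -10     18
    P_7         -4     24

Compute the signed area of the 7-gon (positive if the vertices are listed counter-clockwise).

Apply Gauss's area formula: 2A = Σ (x_i·y_{i+1} − x_{i+1}·y_i), indices taken mod 7.
P_1→P_2: (-1)(14) − (14)(20) = -294
P_2→P_3: (14)(-13) − (-13)(14) = 0
P_3→P_4: (-13)(-14) − (-20)(-13) = -78
P_4→P_5: (-20)(13) − (-25)(-14) = -610
P_5→P_6: (-25)(18) − (-10)(13) = -320
P_6→P_7: (-10)(24) − (-4)(18) = -168
P_7→P_1: (-4)(20) − (-1)(24) = -56
Σ = -1526
Signed area = Σ/2 = -763 (negative ⇒ clockwise traversal).

-763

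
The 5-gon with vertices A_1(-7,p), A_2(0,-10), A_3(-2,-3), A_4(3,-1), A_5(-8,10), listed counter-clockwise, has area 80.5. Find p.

The doubled signed area Σ (x_i y_{i+1} − x_{i+1} y_i) is linear in p.
With p=0 it equals 153; the coefficient of p is -8 (from the two edges through A_1).
So -8·p + 153 = 2·80.5 = 161 ⇒ p = -1.

-1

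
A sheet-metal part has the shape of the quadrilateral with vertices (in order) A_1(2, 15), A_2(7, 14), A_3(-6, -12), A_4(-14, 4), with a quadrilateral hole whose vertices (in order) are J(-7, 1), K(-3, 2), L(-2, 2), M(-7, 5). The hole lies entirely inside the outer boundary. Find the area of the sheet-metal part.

Outer boundary:
Cross-terms: -77, 0, -192, -218  ⇒  Σ = -487
Area = |Σ|/2 = 243.5.
Hole:
Σ = (-11) + (-2) + (4) + (28) = 19
Area = |Σ|/2 = 9.5.
Net area = 243.5 − 9.5 = 234.

234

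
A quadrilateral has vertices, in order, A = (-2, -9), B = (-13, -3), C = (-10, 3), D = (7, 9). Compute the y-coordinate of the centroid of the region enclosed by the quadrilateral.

0

Apply the shoelace formula. First the cross-terms c_i = x_i·y_{i+1} − x_{i+1}·y_i:
  -111, -69, -111, -45  ⇒  2A = -336, A = -168.
Then Σ (y_i + y_{i+1})·c_i = 0, so ȳ = 0 / (6·(-168)) = 0.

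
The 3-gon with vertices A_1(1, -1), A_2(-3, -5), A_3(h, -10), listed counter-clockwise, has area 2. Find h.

-7

Write out the shoelace sum; only the two edges meeting at A_3 involve h:
2·Area = [((-3)·(-10) − h·(-5)) + (h·(-1) − 1·(-10))] + -8
       = 4·h + 32 = 4
⇒ h = -7.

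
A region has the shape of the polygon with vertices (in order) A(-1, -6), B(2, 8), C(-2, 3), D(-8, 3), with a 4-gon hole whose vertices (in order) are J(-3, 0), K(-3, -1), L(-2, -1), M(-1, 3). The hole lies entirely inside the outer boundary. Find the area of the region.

44.5

Outer boundary:
Apply the shoelace (surveyor's) formula: 2A = Σ (x_i·y_{i+1} − x_{i+1}·y_i), indices taken mod 4.
A→B: (-1)(8) − (2)(-6) = 4
B→C: (2)(3) − (-2)(8) = 22
C→D: (-2)(3) − (-8)(3) = 18
D→A: (-8)(-6) − (-1)(3) = 51
Σ = 95
Area = |Σ|/2 = 47.5.
Hole:
Cross-terms: 3, 1, -7, 9  ⇒  Σ = 6
Area = |Σ|/2 = 3.
Net area = 47.5 − 3 = 44.5.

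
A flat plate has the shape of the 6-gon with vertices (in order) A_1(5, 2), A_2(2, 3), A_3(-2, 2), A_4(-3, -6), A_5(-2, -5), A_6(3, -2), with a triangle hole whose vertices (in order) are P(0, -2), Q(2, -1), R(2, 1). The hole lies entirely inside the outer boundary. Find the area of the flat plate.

36.5

Outer boundary:
Apply the shoelace formula: 2A = Σ (x_i·y_{i+1} − x_{i+1}·y_i), indices taken mod 6.
Σ = (11) + (10) + (18) + (3) + (19) + (16) = 77
Area = |Σ|/2 = 38.5.
Hole:
Apply the surveyor's formula: 2A = Σ (x_i·y_{i+1} − x_{i+1}·y_i), indices taken mod 3.
Σ = (4) + (4) + (-4) = 4
Area = |Σ|/2 = 2.
Net area = 38.5 − 2 = 36.5.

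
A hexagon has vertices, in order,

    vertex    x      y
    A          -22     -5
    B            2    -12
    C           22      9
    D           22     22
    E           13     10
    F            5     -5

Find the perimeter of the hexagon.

|AB| = √((24)² + (-7)²) = √625 = 25
|BC| = √((20)² + (21)²) = √841 = 29
|CD| = √((0)² + (13)²) = √169 = 13
|DE| = √((-9)² + (-12)²) = √225 = 15
|EF| = √((-8)² + (-15)²) = √289 = 17
|FA| = √((-27)² + (0)²) = √729 = 27
Perimeter = 25 + 29 + 13 + 15 + 17 + 27 = 126.

126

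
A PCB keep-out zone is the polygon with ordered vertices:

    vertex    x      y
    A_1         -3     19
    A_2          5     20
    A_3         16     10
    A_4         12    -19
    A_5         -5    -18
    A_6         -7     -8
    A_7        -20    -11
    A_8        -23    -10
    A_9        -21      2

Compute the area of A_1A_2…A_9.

Σ = (-155) + (-270) + (-424) + (-311) + (-86) + (-83) + (-53) + (-256) + (-393) = -2031
Area = |Σ|/2 = 1015.5.

1015.5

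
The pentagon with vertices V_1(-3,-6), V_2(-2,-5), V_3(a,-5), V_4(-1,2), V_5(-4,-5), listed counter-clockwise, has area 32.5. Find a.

The doubled signed area Σ (x_i y_{i+1} − x_{i+1} y_i) is linear in a.
With a=0 it equals 30; the coefficient of a is 7 (from the two edges through V_3).
So 7·a + 30 = 2·32.5 = 65 ⇒ a = 5.

5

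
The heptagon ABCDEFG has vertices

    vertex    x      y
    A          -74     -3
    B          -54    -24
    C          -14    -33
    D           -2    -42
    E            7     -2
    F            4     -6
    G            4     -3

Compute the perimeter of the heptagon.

212

|AB| = √((20)² + (-21)²) = √841 = 29
|BC| = √((40)² + (-9)²) = √1681 = 41
|CD| = √((12)² + (-9)²) = √225 = 15
|DE| = √((9)² + (40)²) = √1681 = 41
|EF| = √((-3)² + (-4)²) = √25 = 5
|FG| = √((0)² + (3)²) = √9 = 3
|GA| = √((-78)² + (0)²) = √6084 = 78
Perimeter = 29 + 41 + 15 + 41 + 5 + 3 + 78 = 212.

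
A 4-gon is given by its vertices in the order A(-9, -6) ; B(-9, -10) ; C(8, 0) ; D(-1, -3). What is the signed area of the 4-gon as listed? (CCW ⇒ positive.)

35.5

Apply the shoelace (surveyor's) formula: 2A = Σ (x_i·y_{i+1} − x_{i+1}·y_i), indices taken mod 4.
Cross-terms: 36, 80, -24, -21  ⇒  Σ = 71
Signed area = Σ/2 = 35.5 (positive ⇒ counter-clockwise traversal).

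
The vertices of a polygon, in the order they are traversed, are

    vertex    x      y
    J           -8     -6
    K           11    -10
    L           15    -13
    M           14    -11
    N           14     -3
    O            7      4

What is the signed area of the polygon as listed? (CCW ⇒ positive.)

174.5

Apply the shoelace (surveyor's) formula: 2A = Σ (x_i·y_{i+1} − x_{i+1}·y_i), indices taken mod 6.
Σ = (146) + (7) + (17) + (112) + (77) + (-10) = 349
Signed area = Σ/2 = 174.5 (positive ⇒ counter-clockwise traversal).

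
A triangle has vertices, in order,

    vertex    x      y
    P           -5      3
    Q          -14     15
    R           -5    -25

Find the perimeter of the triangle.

84

|PQ| = √((-9)² + (12)²) = √225 = 15
|QR| = √((9)² + (-40)²) = √1681 = 41
|RP| = √((0)² + (28)²) = √784 = 28
Perimeter = 15 + 41 + 28 = 84.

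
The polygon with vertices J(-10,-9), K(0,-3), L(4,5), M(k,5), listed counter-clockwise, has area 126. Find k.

-10

The doubled signed area Σ (x_i y_{i+1} − x_{i+1} y_i) is linear in k.
With k=0 it equals 112; the coefficient of k is -14 (from the two edges through M).
So -14·k + 112 = 2·126 = 252 ⇒ k = -10.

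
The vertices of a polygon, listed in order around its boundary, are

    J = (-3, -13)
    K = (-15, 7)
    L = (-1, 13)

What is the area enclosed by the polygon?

Apply Gauss's area formula: 2A = Σ (x_i·y_{i+1} − x_{i+1}·y_i), indices taken mod 3.
Cross-terms: -216, -188, 52  ⇒  Σ = -352
Area = |Σ|/2 = 176.

176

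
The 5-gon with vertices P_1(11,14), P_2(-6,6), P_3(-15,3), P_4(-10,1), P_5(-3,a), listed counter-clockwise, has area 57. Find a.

4

Write out the shoelace sum; only the two edges meeting at P_5 involve a:
2·Area = [((-10)·a − (-3)·1) + ((-3)·14 − 11·a)] + 237
       = -21·a + 198 = 114
⇒ a = 4.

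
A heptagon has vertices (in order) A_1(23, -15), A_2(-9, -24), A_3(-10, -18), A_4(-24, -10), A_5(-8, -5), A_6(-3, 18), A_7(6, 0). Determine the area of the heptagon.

707

Σ = (-687) + (-78) + (-332) + (40) + (-159) + (-108) + (-90) = -1414
Area = |Σ|/2 = 707.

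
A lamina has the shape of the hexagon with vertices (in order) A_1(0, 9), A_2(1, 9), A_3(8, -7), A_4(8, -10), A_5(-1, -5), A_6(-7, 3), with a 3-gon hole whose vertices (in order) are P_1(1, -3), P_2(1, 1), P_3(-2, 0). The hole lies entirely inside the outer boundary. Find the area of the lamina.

125.5

Outer boundary:
Σ = (-9) + (-79) + (-24) + (-50) + (-38) + (-63) = -263
Area = |Σ|/2 = 131.5.
Hole:
Σ = (4) + (2) + (6) = 12
Area = |Σ|/2 = 6.
Net area = 131.5 − 6 = 125.5.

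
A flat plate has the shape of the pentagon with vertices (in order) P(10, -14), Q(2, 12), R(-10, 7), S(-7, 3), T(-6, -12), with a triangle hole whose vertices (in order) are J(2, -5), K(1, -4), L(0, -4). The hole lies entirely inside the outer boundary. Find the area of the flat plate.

303

Outer boundary:
Σ = (148) + (134) + (19) + (102) + (204) = 607
Area = |Σ|/2 = 303.5.
Hole:
Apply the shoelace (surveyor's) formula: 2A = Σ (x_i·y_{i+1} − x_{i+1}·y_i), indices taken mod 3.
Cross-terms: -3, -4, 8  ⇒  Σ = 1
Area = |Σ|/2 = 0.5.
Net area = 303.5 − 0.5 = 303.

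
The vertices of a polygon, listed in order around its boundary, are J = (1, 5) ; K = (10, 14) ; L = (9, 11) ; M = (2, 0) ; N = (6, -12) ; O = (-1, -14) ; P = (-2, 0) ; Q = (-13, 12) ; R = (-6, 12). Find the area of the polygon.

Cross-terms: -36, -16, -22, -24, -96, -28, -24, -84, -42  ⇒  Σ = -372
Area = |Σ|/2 = 186.

186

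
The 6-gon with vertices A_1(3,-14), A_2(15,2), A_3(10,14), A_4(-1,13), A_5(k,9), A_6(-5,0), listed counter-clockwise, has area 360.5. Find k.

The doubled signed area Σ (x_i y_{i+1} − x_{i+1} y_i) is linear in k.
With k=0 it equals 656; the coefficient of k is -13 (from the two edges through A_5).
So -13·k + 656 = 2·360.5 = 721 ⇒ k = -5.

-5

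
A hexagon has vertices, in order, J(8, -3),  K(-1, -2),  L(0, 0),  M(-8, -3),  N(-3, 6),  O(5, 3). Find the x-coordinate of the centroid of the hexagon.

Apply the surveyor's formula. First the cross-terms c_i = x_i·y_{i+1} − x_{i+1}·y_i:
  -19, 0, 0, -57, -39, -39  ⇒  2A = -154, A = -77.
Then Σ (x_i + x_{i+1})·c_i = -91, so x̄ = -91 / (6·(-77)) = 13/66.

13/66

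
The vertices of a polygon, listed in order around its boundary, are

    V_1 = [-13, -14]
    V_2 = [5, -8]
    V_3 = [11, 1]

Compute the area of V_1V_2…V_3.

63

Apply the shoelace formula: 2A = Σ (x_i·y_{i+1} − x_{i+1}·y_i), indices taken mod 3.
Cross-terms: 174, 93, -141  ⇒  Σ = 126
Area = |Σ|/2 = 63.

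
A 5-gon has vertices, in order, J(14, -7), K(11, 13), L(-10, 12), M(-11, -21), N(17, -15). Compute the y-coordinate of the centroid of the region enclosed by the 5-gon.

Apply Gauss's area formula. First the cross-terms c_i = x_i·y_{i+1} − x_{i+1}·y_i:
  259, 262, 342, 522, 91  ⇒  2A = 1476, A = 738.
Then Σ (y_i + y_{i+1})·c_i = -15768, so ȳ = -15768 / (6·738) = -146/41.

-146/41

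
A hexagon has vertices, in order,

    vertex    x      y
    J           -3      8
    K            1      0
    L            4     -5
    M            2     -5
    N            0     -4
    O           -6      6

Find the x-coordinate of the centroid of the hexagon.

Apply the surveyor's formula. First the cross-terms c_i = x_i·y_{i+1} − x_{i+1}·y_i:
  -8, -5, -10, -8, -24, -30  ⇒  2A = -85, A = -42.5.
Then Σ (x_i + x_{i+1})·c_i = 329, so x̄ = 329 / (6·(-42.5)) = -329/255.

-329/255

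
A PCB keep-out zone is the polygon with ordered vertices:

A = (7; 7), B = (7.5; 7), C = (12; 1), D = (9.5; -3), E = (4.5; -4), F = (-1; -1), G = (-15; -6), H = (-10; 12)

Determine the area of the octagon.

Σ = (-3.5) + (-76.5) + (-45.5) + (-24.5) + (-8.5) + (-9) + (-240) + (-154) = -561.5
Area = |Σ|/2 = 280.75.

280.75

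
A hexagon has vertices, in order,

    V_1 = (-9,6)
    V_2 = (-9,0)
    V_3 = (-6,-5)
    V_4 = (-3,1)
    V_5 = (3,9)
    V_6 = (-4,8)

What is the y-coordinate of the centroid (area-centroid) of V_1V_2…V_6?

Apply the shoelace formula. First the cross-terms c_i = x_i·y_{i+1} − x_{i+1}·y_i:
  54, 45, -21, -30, 60, 48  ⇒  2A = 156, A = 78.
Then Σ (y_i + y_{i+1})·c_i = 1575, so ȳ = 1575 / (6·78) = 175/52.

175/52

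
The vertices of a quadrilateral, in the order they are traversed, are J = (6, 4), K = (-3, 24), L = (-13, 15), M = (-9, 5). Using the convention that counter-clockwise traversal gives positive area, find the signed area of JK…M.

213.5

Apply the shoelace formula: 2A = Σ (x_i·y_{i+1} − x_{i+1}·y_i), indices taken mod 4.
J→K: (6)(24) − (-3)(4) = 156
K→L: (-3)(15) − (-13)(24) = 267
L→M: (-13)(5) − (-9)(15) = 70
M→J: (-9)(4) − (6)(5) = -66
Σ = 427
Signed area = Σ/2 = 213.5 (positive ⇒ counter-clockwise traversal).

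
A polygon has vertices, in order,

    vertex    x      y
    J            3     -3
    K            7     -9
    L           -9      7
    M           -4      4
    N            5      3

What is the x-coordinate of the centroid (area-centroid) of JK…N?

Apply the shoelace formula. First the cross-terms c_i = x_i·y_{i+1} − x_{i+1}·y_i:
  -6, -32, -8, -32, -24  ⇒  2A = -102, A = -51.
Then Σ (x_i + x_{i+1})·c_i = -116, so x̄ = -116 / (6·(-51)) = 58/153.

58/153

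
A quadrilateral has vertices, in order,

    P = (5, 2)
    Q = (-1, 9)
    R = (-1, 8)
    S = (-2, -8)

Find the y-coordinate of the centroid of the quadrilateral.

Apply Gauss's area formula. First the cross-terms c_i = x_i·y_{i+1} − x_{i+1}·y_i:
  47, 1, 24, 36  ⇒  2A = 108, A = 54.
Then Σ (y_i + y_{i+1})·c_i = 318, so ȳ = 318 / (6·54) = 53/54.

53/54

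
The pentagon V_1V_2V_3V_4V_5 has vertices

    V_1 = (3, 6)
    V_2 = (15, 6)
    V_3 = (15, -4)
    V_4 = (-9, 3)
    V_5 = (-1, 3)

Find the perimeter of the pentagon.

60

|V_1V_2| = √((12)² + (0)²) = √144 = 12
|V_2V_3| = √((0)² + (-10)²) = √100 = 10
|V_3V_4| = √((-24)² + (7)²) = √625 = 25
|V_4V_5| = √((8)² + (0)²) = √64 = 8
|V_5V_1| = √((4)² + (3)²) = √25 = 5
Perimeter = 12 + 10 + 25 + 8 + 5 = 60.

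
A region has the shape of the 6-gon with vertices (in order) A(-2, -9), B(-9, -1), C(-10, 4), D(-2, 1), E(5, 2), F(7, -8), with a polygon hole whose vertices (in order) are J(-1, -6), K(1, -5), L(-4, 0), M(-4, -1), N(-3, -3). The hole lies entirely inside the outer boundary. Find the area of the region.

125

Outer boundary:
Σ = (-79) + (-46) + (-2) + (-9) + (-54) + (-79) = -269
Area = |Σ|/2 = 134.5.
Hole:
Apply the surveyor's formula: 2A = Σ (x_i·y_{i+1} − x_{i+1}·y_i), indices taken mod 5.
Σ = (11) + (-20) + (4) + (9) + (15) = 19
Area = |Σ|/2 = 9.5.
Net area = 134.5 − 9.5 = 125.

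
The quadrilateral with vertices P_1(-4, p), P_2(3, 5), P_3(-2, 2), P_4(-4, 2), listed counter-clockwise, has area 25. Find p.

-6

The doubled signed area Σ (x_i y_{i+1} − x_{i+1} y_i) is linear in p.
With p=0 it equals 8; the coefficient of p is -7 (from the two edges through P_1).
So -7·p + 8 = 2·25 = 50 ⇒ p = -6.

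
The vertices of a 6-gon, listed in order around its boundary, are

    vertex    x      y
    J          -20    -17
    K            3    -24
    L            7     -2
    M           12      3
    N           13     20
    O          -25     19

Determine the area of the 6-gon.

Apply the surveyor's formula: 2A = Σ (x_i·y_{i+1} − x_{i+1}·y_i), indices taken mod 6.
J→K: (-20)(-24) − (3)(-17) = 531
K→L: (3)(-2) − (7)(-24) = 162
L→M: (7)(3) − (12)(-2) = 45
M→N: (12)(20) − (13)(3) = 201
N→O: (13)(19) − (-25)(20) = 747
O→J: (-25)(-17) − (-20)(19) = 805
Σ = 2491
Area = |Σ|/2 = 1245.5.

1245.5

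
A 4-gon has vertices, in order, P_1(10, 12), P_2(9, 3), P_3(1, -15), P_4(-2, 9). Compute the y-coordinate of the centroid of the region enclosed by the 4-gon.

22/13

Apply the shoelace (surveyor's) formula. First the cross-terms c_i = x_i·y_{i+1} − x_{i+1}·y_i:
  -78, -138, -21, -114  ⇒  2A = -351, A = -175.5.
Then Σ (y_i + y_{i+1})·c_i = -1782, so ȳ = -1782 / (6·(-175.5)) = 22/13.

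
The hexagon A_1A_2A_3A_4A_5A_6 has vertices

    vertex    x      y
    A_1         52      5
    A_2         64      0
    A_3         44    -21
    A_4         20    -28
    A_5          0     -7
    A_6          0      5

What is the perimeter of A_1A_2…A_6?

|A_1A_2| = √((12)² + (-5)²) = √169 = 13
|A_2A_3| = √((-20)² + (-21)²) = √841 = 29
|A_3A_4| = √((-24)² + (-7)²) = √625 = 25
|A_4A_5| = √((-20)² + (21)²) = √841 = 29
|A_5A_6| = √((0)² + (12)²) = √144 = 12
|A_6A_1| = √((52)² + (0)²) = √2704 = 52
Perimeter = 13 + 29 + 25 + 29 + 12 + 52 = 160.

160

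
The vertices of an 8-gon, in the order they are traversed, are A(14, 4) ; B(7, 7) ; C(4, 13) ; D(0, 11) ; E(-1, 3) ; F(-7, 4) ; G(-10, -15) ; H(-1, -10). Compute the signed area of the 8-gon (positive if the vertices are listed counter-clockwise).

285.5

Apply the shoelace formula: 2A = Σ (x_i·y_{i+1} − x_{i+1}·y_i), indices taken mod 8.
Σ = (70) + (63) + (44) + (11) + (17) + (145) + (85) + (136) = 571
Signed area = Σ/2 = 285.5 (positive ⇒ counter-clockwise traversal).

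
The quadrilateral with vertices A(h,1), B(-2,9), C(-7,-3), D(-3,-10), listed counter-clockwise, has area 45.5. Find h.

The doubled signed area Σ (x_i y_{i+1} − x_{i+1} y_i) is linear in h.
With h=0 it equals 129; the coefficient of h is 19 (from the two edges through A).
So 19·h + 129 = 2·45.5 = 91 ⇒ h = -2.

-2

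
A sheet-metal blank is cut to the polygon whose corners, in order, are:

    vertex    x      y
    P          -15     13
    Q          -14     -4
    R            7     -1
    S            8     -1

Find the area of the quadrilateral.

187

Apply Gauss's area formula: 2A = Σ (x_i·y_{i+1} − x_{i+1}·y_i), indices taken mod 4.
Σ = (242) + (42) + (1) + (89) = 374
Area = |Σ|/2 = 187.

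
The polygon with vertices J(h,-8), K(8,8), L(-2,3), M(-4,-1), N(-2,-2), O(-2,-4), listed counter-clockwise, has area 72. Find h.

The doubled signed area Σ (x_i y_{i+1} − x_{i+1} y_i) is linear in h.
With h=0 it equals 144; the coefficient of h is 12 (from the two edges through J).
So 12·h + 144 = 2·72 = 144 ⇒ h = 0.

0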